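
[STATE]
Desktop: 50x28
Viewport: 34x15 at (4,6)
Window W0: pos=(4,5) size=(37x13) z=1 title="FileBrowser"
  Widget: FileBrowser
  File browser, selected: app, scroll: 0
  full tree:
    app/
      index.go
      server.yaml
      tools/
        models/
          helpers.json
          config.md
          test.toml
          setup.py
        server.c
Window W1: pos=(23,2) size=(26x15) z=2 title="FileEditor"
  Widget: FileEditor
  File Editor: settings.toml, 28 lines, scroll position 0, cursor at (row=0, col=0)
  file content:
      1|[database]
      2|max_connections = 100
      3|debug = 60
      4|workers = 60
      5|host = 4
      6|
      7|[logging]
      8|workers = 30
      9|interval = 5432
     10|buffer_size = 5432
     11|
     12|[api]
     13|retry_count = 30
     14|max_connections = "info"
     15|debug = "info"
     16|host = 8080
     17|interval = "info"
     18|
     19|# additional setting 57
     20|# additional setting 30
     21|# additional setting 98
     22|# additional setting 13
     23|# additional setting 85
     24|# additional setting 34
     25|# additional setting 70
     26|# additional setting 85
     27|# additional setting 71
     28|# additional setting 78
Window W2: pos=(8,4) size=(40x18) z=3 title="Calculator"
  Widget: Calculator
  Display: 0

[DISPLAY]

┃ Fi┠─────────────────────────────
┠───┃                             
┃> [┃┌───┬───┬───┬───┐            
┃   ┃│ 7 │ 8 │ 9 │ ÷ │            
┃   ┃├───┼───┼───┼───┤            
┃   ┃│ 4 │ 5 │ 6 │ × │            
┃   ┃├───┼───┼───┼───┤            
┃   ┃│ 1 │ 2 │ 3 │ - │            
┃   ┃├───┼───┼───┼───┤            
┃   ┃│ 0 │ . │ = │ + │            
┃   ┃├───┼───┼───┼───┤            
┗━━━┃│ C │ MC│ MR│ M+│            
    ┃└───┴───┴───┴───┘            
    ┃                             
    ┃                             


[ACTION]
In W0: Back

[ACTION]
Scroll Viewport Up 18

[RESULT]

                                  
                                  
                   ┏━━━━━━━━━━━━━━
                   ┃ FileEditor   
    ┏━━━━━━━━━━━━━━━━━━━━━━━━━━━━━
┏━━━┃ Calculator                  
┃ Fi┠─────────────────────────────
┠───┃                             
┃> [┃┌───┬───┬───┬───┐            
┃   ┃│ 7 │ 8 │ 9 │ ÷ │            
┃   ┃├───┼───┼───┼───┤            
┃   ┃│ 4 │ 5 │ 6 │ × │            
┃   ┃├───┼───┼───┼───┤            
┃   ┃│ 1 │ 2 │ 3 │ - │            
┃   ┃├───┼───┼───┼───┤            


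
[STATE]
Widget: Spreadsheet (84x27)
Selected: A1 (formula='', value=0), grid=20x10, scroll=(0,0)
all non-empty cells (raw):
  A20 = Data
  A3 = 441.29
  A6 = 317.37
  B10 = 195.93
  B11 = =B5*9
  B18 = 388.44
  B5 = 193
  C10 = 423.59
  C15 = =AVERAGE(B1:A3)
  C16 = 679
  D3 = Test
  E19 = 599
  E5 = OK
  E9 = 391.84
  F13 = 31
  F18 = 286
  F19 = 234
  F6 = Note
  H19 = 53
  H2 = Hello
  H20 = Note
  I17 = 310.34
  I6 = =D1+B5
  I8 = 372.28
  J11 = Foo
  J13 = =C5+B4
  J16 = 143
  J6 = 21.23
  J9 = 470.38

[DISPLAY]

A1:                                                                                 
       A       B       C       D       E       F       G       H       I       J    
------------------------------------------------------------------------------------
  1      [0]       0       0       0       0       0       0       0       0       0
  2        0       0       0       0       0       0       0Hello          0       0
  3   441.29       0       0Test           0       0       0       0       0       0
  4        0       0       0       0       0       0       0       0       0       0
  5        0     193       0       0OK             0       0       0       0       0
  6   317.37       0       0       0       0Note           0       0     193   21.23
  7        0       0       0       0       0       0       0       0       0       0
  8        0       0       0       0       0       0       0       0  372.28       0
  9        0       0       0       0  391.84       0       0       0       0  470.38
 10        0  195.93  423.59       0       0       0       0       0       0       0
 11        0    1737       0       0       0       0       0       0       0Foo     
 12        0       0       0       0       0       0       0       0       0       0
 13        0       0       0       0       0      31       0       0       0       0
 14        0       0       0       0       0       0       0       0       0       0
 15        0       0   73.55       0       0       0       0       0       0       0
 16        0       0     679       0       0       0       0       0       0     143
 17        0       0       0       0       0       0       0       0  310.34       0
 18        0  388.44       0       0       0     286       0       0       0       0
 19        0       0       0       0     599     234       0      53       0       0
 20 Data           0       0       0       0       0       0Note           0       0
                                                                                    
                                                                                    
                                                                                    
                                                                                    


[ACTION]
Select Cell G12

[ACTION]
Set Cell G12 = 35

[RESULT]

G12: 35                                                                             
       A       B       C       D       E       F       G       H       I       J    
------------------------------------------------------------------------------------
  1        0       0       0       0       0       0       0       0       0       0
  2        0       0       0       0       0       0       0Hello          0       0
  3   441.29       0       0Test           0       0       0       0       0       0
  4        0       0       0       0       0       0       0       0       0       0
  5        0     193       0       0OK             0       0       0       0       0
  6   317.37       0       0       0       0Note           0       0     193   21.23
  7        0       0       0       0       0       0       0       0       0       0
  8        0       0       0       0       0       0       0       0  372.28       0
  9        0       0       0       0  391.84       0       0       0       0  470.38
 10        0  195.93  423.59       0       0       0       0       0       0       0
 11        0    1737       0       0       0       0       0       0       0Foo     
 12        0       0       0       0       0       0    [35]       0       0       0
 13        0       0       0       0       0      31       0       0       0       0
 14        0       0       0       0       0       0       0       0       0       0
 15        0       0   73.55       0       0       0       0       0       0       0
 16        0       0     679       0       0       0       0       0       0     143
 17        0       0       0       0       0       0       0       0  310.34       0
 18        0  388.44       0       0       0     286       0       0       0       0
 19        0       0       0       0     599     234       0      53       0       0
 20 Data           0       0       0       0       0       0Note           0       0
                                                                                    
                                                                                    
                                                                                    
                                                                                    


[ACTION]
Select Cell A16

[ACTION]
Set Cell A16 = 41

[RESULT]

A16: 41                                                                             
       A       B       C       D       E       F       G       H       I       J    
------------------------------------------------------------------------------------
  1        0       0       0       0       0       0       0       0       0       0
  2        0       0       0       0       0       0       0Hello          0       0
  3   441.29       0       0Test           0       0       0       0       0       0
  4        0       0       0       0       0       0       0       0       0       0
  5        0     193       0       0OK             0       0       0       0       0
  6   317.37       0       0       0       0Note           0       0     193   21.23
  7        0       0       0       0       0       0       0       0       0       0
  8        0       0       0       0       0       0       0       0  372.28       0
  9        0       0       0       0  391.84       0       0       0       0  470.38
 10        0  195.93  423.59       0       0       0       0       0       0       0
 11        0    1737       0       0       0       0       0       0       0Foo     
 12        0       0       0       0       0       0      35       0       0       0
 13        0       0       0       0       0      31       0       0       0       0
 14        0       0       0       0       0       0       0       0       0       0
 15        0       0   73.55       0       0       0       0       0       0       0
 16     [41]       0     679       0       0       0       0       0       0     143
 17        0       0       0       0       0       0       0       0  310.34       0
 18        0  388.44       0       0       0     286       0       0       0       0
 19        0       0       0       0     599     234       0      53       0       0
 20 Data           0       0       0       0       0       0Note           0       0
                                                                                    
                                                                                    
                                                                                    
                                                                                    


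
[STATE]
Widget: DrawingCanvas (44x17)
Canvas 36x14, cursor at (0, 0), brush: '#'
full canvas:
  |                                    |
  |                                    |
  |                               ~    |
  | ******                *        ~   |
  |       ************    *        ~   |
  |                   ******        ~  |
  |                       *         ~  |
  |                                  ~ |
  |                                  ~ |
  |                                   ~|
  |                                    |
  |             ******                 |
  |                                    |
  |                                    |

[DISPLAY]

+                                           
                                            
                               ~            
 ******                *        ~           
       ************    *        ~           
                   ******        ~          
                       *         ~          
                                  ~         
                                  ~         
                                   ~        
                                            
             ******                         
                                            
                                            
                                            
                                            
                                            


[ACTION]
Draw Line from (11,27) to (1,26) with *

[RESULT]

+                                           
                          *                 
                          *    ~            
 ******                *  *     ~           
       ************    *  *     ~           
                   ****** *      ~          
                       *   *     ~          
                           *      ~         
                           *      ~         
                           *       ~        
                           *                
             ******        *                
                                            
                                            
                                            
                                            
                                            


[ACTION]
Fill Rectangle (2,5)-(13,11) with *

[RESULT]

+                                           
                          *                 
     *******              *    ~            
 ***********           *  *     ~           
     **************    *  *     ~           
     *******       ****** *      ~          
     *******           *   *     ~          
     *******               *      ~         
     *******               *      ~         
     *******               *       ~        
     *******               *                
     ******* ******        *                
     *******                                
     *******                                
                                            
                                            
                                            


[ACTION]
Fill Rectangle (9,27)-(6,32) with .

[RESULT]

+                                           
                          *                 
     *******              *    ~            
 ***********           *  *     ~           
     **************    *  *     ~           
     *******       ****** *      ~          
     *******           *   ......~          
     *******               ...... ~         
     *******               ...... ~         
     *******               ......  ~        
     *******               *                
     ******* ******        *                
     *******                                
     *******                                
                                            
                                            
                                            


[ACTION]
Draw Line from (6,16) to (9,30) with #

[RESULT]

+                                           
                          *                 
     *******              *    ~            
 ***********           *  *     ~           
     **************    *  *     ~           
     *******       ****** *      ~          
     *******    ###    *   ......~          
     *******       #####   ...... ~         
     *******            ####..... ~         
     *******               .###..  ~        
     *******               *                
     ******* ******        *                
     *******                                
     *******                                
                                            
                                            
                                            


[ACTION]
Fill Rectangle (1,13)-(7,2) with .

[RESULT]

+                                           
  ............            *                 
  ............            *    ~            
 *............         *  *     ~           
  ............*****    *  *     ~           
  ............     ****** *      ~          
  ............  ###    *   ......~          
  ............     #####   ...... ~         
     *******            ####..... ~         
     *******               .###..  ~        
     *******               *                
     ******* ******        *                
     *******                                
     *******                                
                                            
                                            
                                            


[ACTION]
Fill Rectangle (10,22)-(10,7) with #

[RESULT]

+                                           
  ............            *                 
  ............            *    ~            
 *............         *  *     ~           
  ............*****    *  *     ~           
  ............     ****** *      ~          
  ............  ###    *   ......~          
  ............     #####   ...... ~         
     *******            ####..... ~         
     *******               .###..  ~        
     **################    *                
     ******* ******        *                
     *******                                
     *******                                
                                            
                                            
                                            


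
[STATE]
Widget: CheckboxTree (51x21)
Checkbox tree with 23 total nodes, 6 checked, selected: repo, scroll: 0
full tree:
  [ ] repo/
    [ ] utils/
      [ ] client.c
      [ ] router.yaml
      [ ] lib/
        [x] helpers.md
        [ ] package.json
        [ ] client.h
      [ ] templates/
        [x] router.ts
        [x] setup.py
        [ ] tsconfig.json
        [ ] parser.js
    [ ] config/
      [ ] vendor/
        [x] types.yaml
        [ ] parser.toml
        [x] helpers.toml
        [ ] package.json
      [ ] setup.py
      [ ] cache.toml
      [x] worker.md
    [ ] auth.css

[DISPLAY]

>[-] repo/                                         
   [-] utils/                                      
     [ ] client.c                                  
     [ ] router.yaml                               
     [-] lib/                                      
       [x] helpers.md                              
       [ ] package.json                            
       [ ] client.h                                
     [-] templates/                                
       [x] router.ts                               
       [x] setup.py                                
       [ ] tsconfig.json                           
       [ ] parser.js                               
   [-] config/                                     
     [-] vendor/                                   
       [x] types.yaml                              
       [ ] parser.toml                             
       [x] helpers.toml                            
       [ ] package.json                            
     [ ] setup.py                                  
     [ ] cache.toml                                


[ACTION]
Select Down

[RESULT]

 [-] repo/                                         
>  [-] utils/                                      
     [ ] client.c                                  
     [ ] router.yaml                               
     [-] lib/                                      
       [x] helpers.md                              
       [ ] package.json                            
       [ ] client.h                                
     [-] templates/                                
       [x] router.ts                               
       [x] setup.py                                
       [ ] tsconfig.json                           
       [ ] parser.js                               
   [-] config/                                     
     [-] vendor/                                   
       [x] types.yaml                              
       [ ] parser.toml                             
       [x] helpers.toml                            
       [ ] package.json                            
     [ ] setup.py                                  
     [ ] cache.toml                                


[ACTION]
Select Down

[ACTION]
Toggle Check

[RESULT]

 [-] repo/                                         
   [-] utils/                                      
>    [x] client.c                                  
     [ ] router.yaml                               
     [-] lib/                                      
       [x] helpers.md                              
       [ ] package.json                            
       [ ] client.h                                
     [-] templates/                                
       [x] router.ts                               
       [x] setup.py                                
       [ ] tsconfig.json                           
       [ ] parser.js                               
   [-] config/                                     
     [-] vendor/                                   
       [x] types.yaml                              
       [ ] parser.toml                             
       [x] helpers.toml                            
       [ ] package.json                            
     [ ] setup.py                                  
     [ ] cache.toml                                


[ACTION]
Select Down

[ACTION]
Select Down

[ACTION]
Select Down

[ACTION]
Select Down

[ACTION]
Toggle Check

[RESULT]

 [-] repo/                                         
   [-] utils/                                      
     [x] client.c                                  
     [ ] router.yaml                               
     [-] lib/                                      
       [x] helpers.md                              
>      [x] package.json                            
       [ ] client.h                                
     [-] templates/                                
       [x] router.ts                               
       [x] setup.py                                
       [ ] tsconfig.json                           
       [ ] parser.js                               
   [-] config/                                     
     [-] vendor/                                   
       [x] types.yaml                              
       [ ] parser.toml                             
       [x] helpers.toml                            
       [ ] package.json                            
     [ ] setup.py                                  
     [ ] cache.toml                                


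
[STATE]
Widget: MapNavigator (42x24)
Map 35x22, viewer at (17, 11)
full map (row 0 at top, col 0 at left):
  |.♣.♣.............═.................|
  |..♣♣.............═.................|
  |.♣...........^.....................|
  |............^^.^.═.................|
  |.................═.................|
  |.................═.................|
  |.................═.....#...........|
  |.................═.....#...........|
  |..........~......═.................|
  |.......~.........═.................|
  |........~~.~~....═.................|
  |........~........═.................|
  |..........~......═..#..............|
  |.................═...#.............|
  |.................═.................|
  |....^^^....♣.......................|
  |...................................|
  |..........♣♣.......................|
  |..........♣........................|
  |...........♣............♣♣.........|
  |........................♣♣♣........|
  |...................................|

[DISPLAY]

                                          
    .♣.♣.............═.................   
    ..♣♣.............═.................   
    .♣...........^.....................   
    ............^^.^.═.................   
    .................═.................   
    .................═.................   
    .................═.....#...........   
    .................═.....#...........   
    ..........~......═.................   
    .......~.........═.................   
    ........~~.~~....═.................   
    ........~........@.................   
    ..........~......═..#..............   
    .................═...#.............   
    .................═.................   
    ....^^^....♣.......................   
    ...................................   
    ..........♣♣.......................   
    ..........♣........................   
    ...........♣............♣♣.........   
    ........................♣♣♣........   
    ...................................   
                                          


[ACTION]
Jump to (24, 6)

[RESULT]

                                          
                                          
                                          
                                          
                                          
                                          
♣.............═.................          
♣.............═.................          
..........^.....................          
.........^^.^.═.................          
..............═.................          
..............═.................          
..............═.....#@..........          
..............═.....#...........          
.......~......═.................          
....~.........═.................          
.....~~.~~....═.................          
.....~........═.................          
.......~......═..#..............          
..............═...#.............          
..............═.................          
.^^^....♣.......................          
................................          
.......♣♣.......................          


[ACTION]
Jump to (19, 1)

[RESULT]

                                          
                                          
                                          
                                          
                                          
                                          
                                          
                                          
                                          
                                          
                                          
  .♣.♣.............═.................     
  ..♣♣.............═.@...............     
  .♣...........^.....................     
  ............^^.^.═.................     
  .................═.................     
  .................═.................     
  .................═.....#...........     
  .................═.....#...........     
  ..........~......═.................     
  .......~.........═.................     
  ........~~.~~....═.................     
  ........~........═.................     
  ..........~......═..#..............     


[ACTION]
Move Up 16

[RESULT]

                                          
                                          
                                          
                                          
                                          
                                          
                                          
                                          
                                          
                                          
                                          
                                          
  .♣.♣.............═.@...............     
  ..♣♣.............═.................     
  .♣...........^.....................     
  ............^^.^.═.................     
  .................═.................     
  .................═.................     
  .................═.....#...........     
  .................═.....#...........     
  ..........~......═.................     
  .......~.........═.................     
  ........~~.~~....═.................     
  ........~........═.................     


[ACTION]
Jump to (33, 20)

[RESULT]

.....═.................                   
.....═.................                   
~....═.................                   
.....═.................                   
.....═..#..............                   
.....═...#.............                   
.....═.................                   
.......................                   
.......................                   
.......................                   
.......................                   
............♣♣.........                   
............♣♣♣......@.                   
.......................                   
                                          
                                          
                                          
                                          
                                          
                                          
                                          
                                          
                                          
                                          


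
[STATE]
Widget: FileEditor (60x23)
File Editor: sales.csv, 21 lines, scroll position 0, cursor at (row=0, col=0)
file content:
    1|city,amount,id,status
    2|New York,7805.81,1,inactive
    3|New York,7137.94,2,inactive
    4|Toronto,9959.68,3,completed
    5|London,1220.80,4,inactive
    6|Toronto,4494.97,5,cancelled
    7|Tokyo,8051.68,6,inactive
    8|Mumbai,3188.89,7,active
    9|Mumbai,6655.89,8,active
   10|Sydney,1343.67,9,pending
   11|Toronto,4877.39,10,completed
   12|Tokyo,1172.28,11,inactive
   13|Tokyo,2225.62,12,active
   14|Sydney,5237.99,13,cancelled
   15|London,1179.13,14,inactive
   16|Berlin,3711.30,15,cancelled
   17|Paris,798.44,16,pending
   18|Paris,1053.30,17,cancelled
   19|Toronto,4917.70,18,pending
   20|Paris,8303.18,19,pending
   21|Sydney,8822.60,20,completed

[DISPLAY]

█ity,amount,id,status                                      ▲
New York,7805.81,1,inactive                                █
New York,7137.94,2,inactive                                ░
Toronto,9959.68,3,completed                                ░
London,1220.80,4,inactive                                  ░
Toronto,4494.97,5,cancelled                                ░
Tokyo,8051.68,6,inactive                                   ░
Mumbai,3188.89,7,active                                    ░
Mumbai,6655.89,8,active                                    ░
Sydney,1343.67,9,pending                                   ░
Toronto,4877.39,10,completed                               ░
Tokyo,1172.28,11,inactive                                  ░
Tokyo,2225.62,12,active                                    ░
Sydney,5237.99,13,cancelled                                ░
London,1179.13,14,inactive                                 ░
Berlin,3711.30,15,cancelled                                ░
Paris,798.44,16,pending                                    ░
Paris,1053.30,17,cancelled                                 ░
Toronto,4917.70,18,pending                                 ░
Paris,8303.18,19,pending                                   ░
Sydney,8822.60,20,completed                                ░
                                                           ░
                                                           ▼


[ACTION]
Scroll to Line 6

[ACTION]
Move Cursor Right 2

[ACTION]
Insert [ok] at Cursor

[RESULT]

ciok█y,amount,id,status                                    ▲
New York,7805.81,1,inactive                                █
New York,7137.94,2,inactive                                ░
Toronto,9959.68,3,completed                                ░
London,1220.80,4,inactive                                  ░
Toronto,4494.97,5,cancelled                                ░
Tokyo,8051.68,6,inactive                                   ░
Mumbai,3188.89,7,active                                    ░
Mumbai,6655.89,8,active                                    ░
Sydney,1343.67,9,pending                                   ░
Toronto,4877.39,10,completed                               ░
Tokyo,1172.28,11,inactive                                  ░
Tokyo,2225.62,12,active                                    ░
Sydney,5237.99,13,cancelled                                ░
London,1179.13,14,inactive                                 ░
Berlin,3711.30,15,cancelled                                ░
Paris,798.44,16,pending                                    ░
Paris,1053.30,17,cancelled                                 ░
Toronto,4917.70,18,pending                                 ░
Paris,8303.18,19,pending                                   ░
Sydney,8822.60,20,completed                                ░
                                                           ░
                                                           ▼


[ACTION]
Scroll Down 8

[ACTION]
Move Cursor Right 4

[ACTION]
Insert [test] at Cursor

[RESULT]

ciokty,atest█ount,id,status                                ▲
New York,7805.81,1,inactive                                █
New York,7137.94,2,inactive                                ░
Toronto,9959.68,3,completed                                ░
London,1220.80,4,inactive                                  ░
Toronto,4494.97,5,cancelled                                ░
Tokyo,8051.68,6,inactive                                   ░
Mumbai,3188.89,7,active                                    ░
Mumbai,6655.89,8,active                                    ░
Sydney,1343.67,9,pending                                   ░
Toronto,4877.39,10,completed                               ░
Tokyo,1172.28,11,inactive                                  ░
Tokyo,2225.62,12,active                                    ░
Sydney,5237.99,13,cancelled                                ░
London,1179.13,14,inactive                                 ░
Berlin,3711.30,15,cancelled                                ░
Paris,798.44,16,pending                                    ░
Paris,1053.30,17,cancelled                                 ░
Toronto,4917.70,18,pending                                 ░
Paris,8303.18,19,pending                                   ░
Sydney,8822.60,20,completed                                ░
                                                           ░
                                                           ▼


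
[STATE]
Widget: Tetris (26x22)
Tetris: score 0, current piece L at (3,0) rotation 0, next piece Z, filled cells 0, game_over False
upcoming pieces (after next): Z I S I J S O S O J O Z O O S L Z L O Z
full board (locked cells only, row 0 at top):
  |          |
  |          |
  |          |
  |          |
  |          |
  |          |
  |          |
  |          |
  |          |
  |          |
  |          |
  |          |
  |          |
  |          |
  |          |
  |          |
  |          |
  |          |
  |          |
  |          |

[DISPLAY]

     ▒    │Next:          
   ▒▒▒    │▓▓             
          │ ▓▓            
          │               
          │               
          │               
          │Score:         
          │0              
          │               
          │               
          │               
          │               
          │               
          │               
          │               
          │               
          │               
          │               
          │               
          │               
          │               
          │               


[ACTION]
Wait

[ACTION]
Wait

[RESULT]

          │Next:          
          │▓▓             
     ▒    │ ▓▓            
   ▒▒▒    │               
          │               
          │               
          │Score:         
          │0              
          │               
          │               
          │               
          │               
          │               
          │               
          │               
          │               
          │               
          │               
          │               
          │               
          │               
          │               


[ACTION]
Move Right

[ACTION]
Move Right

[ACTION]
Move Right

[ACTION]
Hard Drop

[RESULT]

   ▓▓     │Next:          
    ▓▓    │▓▓             
          │ ▓▓            
          │               
          │               
          │               
          │Score:         
          │0              
          │               
          │               
          │               
          │               
          │               
          │               
          │               
          │               
          │               
          │               
        ▒ │               
      ▒▒▒ │               
          │               
          │               


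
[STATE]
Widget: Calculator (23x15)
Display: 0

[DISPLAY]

                      0
┌───┬───┬───┬───┐      
│ 7 │ 8 │ 9 │ ÷ │      
├───┼───┼───┼───┤      
│ 4 │ 5 │ 6 │ × │      
├───┼───┼───┼───┤      
│ 1 │ 2 │ 3 │ - │      
├───┼───┼───┼───┤      
│ 0 │ . │ = │ + │      
├───┼───┼───┼───┤      
│ C │ MC│ MR│ M+│      
└───┴───┴───┴───┘      
                       
                       
                       


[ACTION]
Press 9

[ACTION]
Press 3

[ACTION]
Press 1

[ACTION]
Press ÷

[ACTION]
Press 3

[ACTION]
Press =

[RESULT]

            310.3333333
┌───┬───┬───┬───┐      
│ 7 │ 8 │ 9 │ ÷ │      
├───┼───┼───┼───┤      
│ 4 │ 5 │ 6 │ × │      
├───┼───┼───┼───┤      
│ 1 │ 2 │ 3 │ - │      
├───┼───┼───┼───┤      
│ 0 │ . │ = │ + │      
├───┼───┼───┼───┤      
│ C │ MC│ MR│ M+│      
└───┴───┴───┴───┘      
                       
                       
                       


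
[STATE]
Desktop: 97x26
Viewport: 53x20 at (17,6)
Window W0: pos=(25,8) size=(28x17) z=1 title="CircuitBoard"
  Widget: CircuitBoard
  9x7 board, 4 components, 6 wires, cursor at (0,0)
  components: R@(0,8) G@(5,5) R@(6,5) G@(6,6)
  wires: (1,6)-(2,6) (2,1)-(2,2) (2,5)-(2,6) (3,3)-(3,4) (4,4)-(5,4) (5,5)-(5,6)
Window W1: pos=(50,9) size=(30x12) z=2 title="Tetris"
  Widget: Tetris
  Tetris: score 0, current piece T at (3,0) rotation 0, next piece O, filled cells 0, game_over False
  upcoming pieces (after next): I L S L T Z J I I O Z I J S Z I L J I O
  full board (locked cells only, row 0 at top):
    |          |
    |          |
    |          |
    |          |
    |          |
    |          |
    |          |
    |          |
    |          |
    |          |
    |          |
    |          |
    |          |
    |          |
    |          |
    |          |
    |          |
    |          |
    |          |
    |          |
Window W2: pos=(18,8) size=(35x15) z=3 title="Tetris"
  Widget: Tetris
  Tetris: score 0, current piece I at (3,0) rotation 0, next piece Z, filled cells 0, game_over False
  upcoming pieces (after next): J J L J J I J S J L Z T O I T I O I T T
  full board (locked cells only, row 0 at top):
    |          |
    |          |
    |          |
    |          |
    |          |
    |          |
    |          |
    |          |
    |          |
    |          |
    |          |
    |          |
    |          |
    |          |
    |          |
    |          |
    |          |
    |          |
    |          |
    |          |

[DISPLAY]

                                                     
                                                     
 ┏━━━━━━━━━━━━━━━━━━━━━━━━━━━━━━━━━┓                 
 ┃ Tetris                          ┃━━━━━━━━━━━━━━━━━
 ┠─────────────────────────────────┨etris            
 ┃          │Next:                 ┃─────────────────
 ┃          │▓▓                    ┃        │Next:   
 ┃          │ ▓▓                   ┃        │▓▓      
 ┃          │                      ┃        │▓▓      
 ┃          │                      ┃        │        
 ┃          │                      ┃        │        
 ┃          │Score:                ┃        │        
 ┃          │0                     ┃        │Score:  
 ┃          │                      ┃        │0       
 ┃          │                      ┃━━━━━━━━━━━━━━━━━
 ┃          │                      ┃                 
 ┗━━━━━━━━━━━━━━━━━━━━━━━━━━━━━━━━━┛                 
        ┃                          ┃                 
        ┗━━━━━━━━━━━━━━━━━━━━━━━━━━┛                 
                                                     


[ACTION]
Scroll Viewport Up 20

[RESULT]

                                                     
                                                     
                                                     
                                                     
                                                     
                                                     
                                                     
                                                     
 ┏━━━━━━━━━━━━━━━━━━━━━━━━━━━━━━━━━┓                 
 ┃ Tetris                          ┃━━━━━━━━━━━━━━━━━
 ┠─────────────────────────────────┨etris            
 ┃          │Next:                 ┃─────────────────
 ┃          │▓▓                    ┃        │Next:   
 ┃          │ ▓▓                   ┃        │▓▓      
 ┃          │                      ┃        │▓▓      
 ┃          │                      ┃        │        
 ┃          │                      ┃        │        
 ┃          │Score:                ┃        │        
 ┃          │0                     ┃        │Score:  
 ┃          │                      ┃        │0       


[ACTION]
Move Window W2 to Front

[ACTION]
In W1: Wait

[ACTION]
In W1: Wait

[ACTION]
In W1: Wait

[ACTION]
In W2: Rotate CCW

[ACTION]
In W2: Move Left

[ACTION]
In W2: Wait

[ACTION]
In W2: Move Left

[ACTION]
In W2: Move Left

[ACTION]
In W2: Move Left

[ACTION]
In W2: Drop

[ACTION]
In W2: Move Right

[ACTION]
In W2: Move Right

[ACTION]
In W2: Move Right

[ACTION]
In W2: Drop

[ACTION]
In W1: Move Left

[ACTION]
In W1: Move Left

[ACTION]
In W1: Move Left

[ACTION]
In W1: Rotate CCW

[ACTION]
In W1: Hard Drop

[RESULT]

                                                     
                                                     
                                                     
                                                     
                                                     
                                                     
                                                     
                                                     
 ┏━━━━━━━━━━━━━━━━━━━━━━━━━━━━━━━━━┓                 
 ┃ Tetris                          ┃━━━━━━━━━━━━━━━━━
 ┠─────────────────────────────────┨etris            
 ┃          │Next:                 ┃─────────────────
 ┃          │▓▓                    ┃        │Next:   
 ┃          │ ▓▓                   ┃        │████    
 ┃          │                      ┃        │        
 ┃          │                      ┃        │        
 ┃          │                      ┃        │        
 ┃          │Score:                ┃        │        
 ┃          │0                     ┃        │Score:  
 ┃          │                      ┃        │0       
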